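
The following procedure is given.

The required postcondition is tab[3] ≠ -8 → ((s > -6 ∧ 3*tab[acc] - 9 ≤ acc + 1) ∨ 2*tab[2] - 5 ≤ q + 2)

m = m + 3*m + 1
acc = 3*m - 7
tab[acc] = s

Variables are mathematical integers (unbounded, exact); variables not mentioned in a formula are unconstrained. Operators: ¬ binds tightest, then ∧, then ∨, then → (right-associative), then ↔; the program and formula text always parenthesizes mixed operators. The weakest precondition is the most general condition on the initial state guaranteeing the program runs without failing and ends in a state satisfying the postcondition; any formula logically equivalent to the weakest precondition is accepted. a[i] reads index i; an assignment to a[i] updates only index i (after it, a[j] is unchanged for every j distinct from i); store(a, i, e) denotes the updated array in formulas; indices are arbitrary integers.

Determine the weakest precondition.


Working backward. After the program, the postcondition tab[3] ≠ -8 → ((s > -6 ∧ 3*tab[acc] - 9 ≤ acc + 1) ∨ 2*tab[2] - 5 ≤ q + 2) must hold; in canonical form it is tab[3] ≠ -8 → ((s > -6 ∧ 3*tab[acc] ≤ acc + 10) ∨ 2*tab[2] ≤ q + 7).
Before tab[acc] := s: store(tab, acc, s)[3] ≠ -8 → ((s > -6 ∧ 3*store(tab, acc, s)[acc] ≤ acc + 10) ∨ 2*store(tab, acc, s)[2] ≤ q + 7)
Before acc := 3*m - 7: store(tab, 3*m - 7, s)[3] ≠ -8 → ((s > -6 ∧ 3*store(tab, 3*m - 7, s)[3*m - 7] ≤ 3*m + 3) ∨ 2*store(tab, 3*m - 7, s)[2] ≤ q + 7)
Before m := m + 3*m + 1: store(tab, 12*m - 4, s)[3] ≠ -8 → ((s > -6 ∧ 3*store(tab, 12*m - 4, s)[12*m - 4] ≤ 12*m + 6) ∨ 2*store(tab, 12*m - 4, s)[2] ≤ q + 7)
Answer: WP = store(tab, 12*m - 4, s)[3] ≠ -8 → ((s > -6 ∧ 3*store(tab, 12*m - 4, s)[12*m - 4] ≤ 12*m + 6) ∨ 2*store(tab, 12*m - 4, s)[2] ≤ q + 7)


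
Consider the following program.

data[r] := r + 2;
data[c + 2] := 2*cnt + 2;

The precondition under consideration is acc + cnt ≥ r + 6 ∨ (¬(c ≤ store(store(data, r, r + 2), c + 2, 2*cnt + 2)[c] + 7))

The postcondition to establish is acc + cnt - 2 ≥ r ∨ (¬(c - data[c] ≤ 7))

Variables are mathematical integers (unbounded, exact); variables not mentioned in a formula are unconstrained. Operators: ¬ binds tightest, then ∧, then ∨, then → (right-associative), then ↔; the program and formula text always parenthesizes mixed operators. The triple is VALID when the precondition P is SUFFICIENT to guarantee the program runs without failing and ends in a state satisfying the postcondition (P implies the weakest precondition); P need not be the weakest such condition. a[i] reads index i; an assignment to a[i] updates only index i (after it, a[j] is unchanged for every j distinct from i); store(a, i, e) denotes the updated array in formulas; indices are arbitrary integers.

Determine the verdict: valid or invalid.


Working backward. After the program, the postcondition acc + cnt - 2 ≥ r ∨ (¬(c - data[c] ≤ 7)) must hold; in canonical form it is acc + cnt ≥ r + 2 ∨ (¬(c ≤ data[c] + 7)).
Before data[c + 2] := 2*cnt + 2: acc + cnt ≥ r + 2 ∨ (¬(c ≤ store(data, c + 2, 2*cnt + 2)[c] + 7))
Before data[r] := r + 2: acc + cnt ≥ r + 2 ∨ (¬(c ≤ store(store(data, r, r + 2), c + 2, 2*cnt + 2)[c] + 7))
The weakest precondition is acc + cnt ≥ r + 2 ∨ (¬(c ≤ store(store(data, r, r + 2), c + 2, 2*cnt + 2)[c] + 7)).
Check whether acc + cnt ≥ r + 6 ∨ (¬(c ≤ store(store(data, r, r + 2), c + 2, 2*cnt + 2)[c] + 7)) implies it.
Every state satisfying the precondition satisfies the weakest precondition: the implication holds.
Answer: valid


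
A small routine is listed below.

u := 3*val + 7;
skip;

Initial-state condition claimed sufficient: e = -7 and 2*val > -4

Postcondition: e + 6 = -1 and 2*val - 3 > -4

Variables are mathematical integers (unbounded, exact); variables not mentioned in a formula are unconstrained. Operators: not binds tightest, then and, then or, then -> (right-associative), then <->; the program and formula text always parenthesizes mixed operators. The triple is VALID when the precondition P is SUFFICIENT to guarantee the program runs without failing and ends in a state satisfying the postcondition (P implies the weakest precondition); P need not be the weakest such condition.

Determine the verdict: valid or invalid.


Working backward. After the program, the postcondition e + 6 = -1 and 2*val - 3 > -4 must hold; in canonical form it is e = -7 and 2*val > -1.
Before skip: e = -7 and 2*val > -1
Before u := 3*val + 7: e = -7 and 2*val > -1
The weakest precondition is e = -7 and 2*val > -1.
Check whether e = -7 and 2*val > -4 implies it.
Countermodel: at the initial state e = -7, val = -1, the precondition holds but the weakest precondition fails.
Answer: invalid


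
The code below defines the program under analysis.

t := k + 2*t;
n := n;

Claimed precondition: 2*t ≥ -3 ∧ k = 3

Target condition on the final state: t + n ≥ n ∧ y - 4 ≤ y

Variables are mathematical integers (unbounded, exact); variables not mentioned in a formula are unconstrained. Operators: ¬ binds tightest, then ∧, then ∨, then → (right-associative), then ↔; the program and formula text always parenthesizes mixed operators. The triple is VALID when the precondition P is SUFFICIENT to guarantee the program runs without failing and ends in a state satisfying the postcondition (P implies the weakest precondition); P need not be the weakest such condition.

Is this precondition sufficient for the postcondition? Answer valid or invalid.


Working backward. After the program, the postcondition t + n ≥ n ∧ y - 4 ≤ y must hold; in canonical form it is t ≥ 0.
Before n := n: t ≥ 0
Before t := k + 2*t: k + 2*t ≥ 0
The weakest precondition is k + 2*t ≥ 0.
Check whether 2*t ≥ -3 ∧ k = 3 implies it.
Every state satisfying the precondition satisfies the weakest precondition: the implication holds.
Answer: valid


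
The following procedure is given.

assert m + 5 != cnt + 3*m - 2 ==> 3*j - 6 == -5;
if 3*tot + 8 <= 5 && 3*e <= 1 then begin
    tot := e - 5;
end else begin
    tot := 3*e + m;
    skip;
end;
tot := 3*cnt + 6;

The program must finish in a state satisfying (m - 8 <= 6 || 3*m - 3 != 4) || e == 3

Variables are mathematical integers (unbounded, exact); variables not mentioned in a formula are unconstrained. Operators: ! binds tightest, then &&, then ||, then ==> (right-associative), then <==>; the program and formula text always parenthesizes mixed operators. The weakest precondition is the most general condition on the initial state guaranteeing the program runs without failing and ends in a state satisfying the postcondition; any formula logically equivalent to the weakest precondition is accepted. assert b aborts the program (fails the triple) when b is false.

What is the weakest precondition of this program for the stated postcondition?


Working backward. After the program, the postcondition (m - 8 <= 6 || 3*m - 3 != 4) || e == 3 must hold; in canonical form it is m <= 14 || 3*m != 7 || e == 3.
Before tot := 3*cnt + 6: m <= 14 || 3*m != 7 || e == 3
Then branch requires m <= 14 || 3*m != 7 || e == 3; else branch requires m <= 14 || 3*m != 7 || e == 3.
Before the if: ((3*tot <= -3 && 3*e <= 1) ==> (m <= 14 || 3*m != 7 || e == 3)) && ((!(3*tot <= -3 && 3*e <= 1)) ==> (m <= 14 || 3*m != 7 || e == 3))
Before assert m + 5 != cnt + 3*m - 2 ==> 3*j - 6 == -5: (cnt + 2*m != 7 ==> 3*j == 1) && ((3*tot <= -3 && 3*e <= 1) ==> (m <= 14 || 3*m != 7 || e == 3)) && ((!(3*tot <= -3 && 3*e <= 1)) ==> (m <= 14 || 3*m != 7 || e == 3))
Answer: WP = (cnt + 2*m != 7 ==> 3*j == 1) && ((3*tot <= -3 && 3*e <= 1) ==> (m <= 14 || 3*m != 7 || e == 3)) && ((!(3*tot <= -3 && 3*e <= 1)) ==> (m <= 14 || 3*m != 7 || e == 3))


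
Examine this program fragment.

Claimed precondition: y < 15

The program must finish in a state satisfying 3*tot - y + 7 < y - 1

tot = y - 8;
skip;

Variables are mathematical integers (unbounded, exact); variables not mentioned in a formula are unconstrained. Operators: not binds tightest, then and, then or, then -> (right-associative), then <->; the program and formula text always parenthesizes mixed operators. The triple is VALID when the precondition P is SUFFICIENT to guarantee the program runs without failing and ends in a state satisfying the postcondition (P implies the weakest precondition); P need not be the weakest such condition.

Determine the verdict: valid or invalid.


Working backward. After the program, the postcondition 3*tot - y + 7 < y - 1 must hold; in canonical form it is 3*tot < 2*y - 8.
Before skip: 3*tot < 2*y - 8
Before tot := y - 8: y < 16
The weakest precondition is y < 16.
Check whether y < 15 implies it.
Every state satisfying the precondition satisfies the weakest precondition: the implication holds.
Answer: valid


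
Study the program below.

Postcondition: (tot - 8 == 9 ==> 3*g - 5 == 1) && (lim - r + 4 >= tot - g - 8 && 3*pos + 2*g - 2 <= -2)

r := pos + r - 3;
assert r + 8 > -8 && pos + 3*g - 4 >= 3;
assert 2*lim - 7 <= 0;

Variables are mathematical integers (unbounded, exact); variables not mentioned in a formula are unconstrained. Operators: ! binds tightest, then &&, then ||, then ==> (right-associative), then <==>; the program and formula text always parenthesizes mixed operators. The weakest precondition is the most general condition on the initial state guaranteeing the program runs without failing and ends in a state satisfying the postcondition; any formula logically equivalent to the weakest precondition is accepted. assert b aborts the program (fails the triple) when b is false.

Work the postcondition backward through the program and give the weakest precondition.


Working backward. After the program, the postcondition (tot - 8 == 9 ==> 3*g - 5 == 1) && (lim - r + 4 >= tot - g - 8 && 3*pos + 2*g - 2 <= -2) must hold; in canonical form it is (tot == 17 ==> 3*g == 6) && g + lim >= r + tot - 12 && 2*g + 3*pos <= 0.
Before assert 2*lim - 7 <= 0: 2*lim <= 7 && (tot == 17 ==> 3*g == 6) && g + lim >= r + tot - 12 && 2*g + 3*pos <= 0
Before assert r + 8 > -8 && pos + 3*g - 4 >= 3: r > -16 && 3*g + pos >= 7 && 2*lim <= 7 && (tot == 17 ==> 3*g == 6) && g + lim >= r + tot - 12 && 2*g + 3*pos <= 0
Before r := pos + r - 3: pos + r > -13 && 3*g + pos >= 7 && 2*lim <= 7 && (tot == 17 ==> 3*g == 6) && g + lim >= pos + r + tot - 15 && 2*g + 3*pos <= 0
Answer: WP = pos + r > -13 && 3*g + pos >= 7 && 2*lim <= 7 && (tot == 17 ==> 3*g == 6) && g + lim >= pos + r + tot - 15 && 2*g + 3*pos <= 0


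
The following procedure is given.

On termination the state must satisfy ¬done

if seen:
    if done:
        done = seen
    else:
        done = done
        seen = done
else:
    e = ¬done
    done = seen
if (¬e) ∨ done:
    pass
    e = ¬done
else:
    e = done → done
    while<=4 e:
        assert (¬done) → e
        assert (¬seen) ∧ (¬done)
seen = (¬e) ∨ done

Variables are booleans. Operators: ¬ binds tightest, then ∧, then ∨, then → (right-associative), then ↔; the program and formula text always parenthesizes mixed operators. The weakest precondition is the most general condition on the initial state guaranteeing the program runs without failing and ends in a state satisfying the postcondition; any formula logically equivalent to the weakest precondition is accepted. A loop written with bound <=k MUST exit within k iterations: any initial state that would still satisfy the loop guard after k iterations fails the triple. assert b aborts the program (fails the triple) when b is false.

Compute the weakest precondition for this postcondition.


Working backward. After the program, ¬done must hold.
Before seen := (¬e) ∨ done: ¬done
Then branch requires ¬done; else branch requires false.
Before the if: (((¬e) ∨ done) → (¬done)) ∧ ((¬e) ∨ done)
Then branch requires (done → ((((¬e) ∨ seen) → (¬seen)) ∧ ((¬e) ∨ seen))) ∧ ((¬done) → ((((¬e) ∨ done) → (¬done)) ∧ ((¬e) ∨ done))); else branch requires ((done ∨ seen) → (¬seen)) ∧ (done ∨ seen).
Before the if: (seen → ((done → ((((¬e) ∨ seen) → (¬seen)) ∧ ((¬e) ∨ seen))) ∧ ((¬done) → ((((¬e) ∨ done) → (¬done)) ∧ ((¬e) ∨ done))))) ∧ ((¬seen) → (((done ∨ seen) → (¬seen)) ∧ (done ∨ seen)))
Answer: WP = (seen → ((done → ((((¬e) ∨ seen) → (¬seen)) ∧ ((¬e) ∨ seen))) ∧ ((¬done) → ((((¬e) ∨ done) → (¬done)) ∧ ((¬e) ∨ done))))) ∧ ((¬seen) → (((done ∨ seen) → (¬seen)) ∧ (done ∨ seen)))


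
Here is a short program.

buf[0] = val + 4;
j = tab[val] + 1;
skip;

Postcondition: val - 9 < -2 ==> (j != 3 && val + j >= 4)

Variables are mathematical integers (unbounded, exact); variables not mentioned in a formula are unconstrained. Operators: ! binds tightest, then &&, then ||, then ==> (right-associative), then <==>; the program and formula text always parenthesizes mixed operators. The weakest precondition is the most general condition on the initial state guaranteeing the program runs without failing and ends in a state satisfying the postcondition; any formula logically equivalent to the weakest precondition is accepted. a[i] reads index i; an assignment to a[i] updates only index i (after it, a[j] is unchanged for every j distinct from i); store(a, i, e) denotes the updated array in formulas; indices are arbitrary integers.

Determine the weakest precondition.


Working backward. After the program, the postcondition val - 9 < -2 ==> (j != 3 && val + j >= 4) must hold; in canonical form it is val < 7 ==> (j != 3 && j + val >= 4).
Before skip: val < 7 ==> (j != 3 && j + val >= 4)
Before j := tab[val] + 1: val < 7 ==> (tab[val] != 2 && tab[val] + val >= 3)
Before buf[0] := val + 4: val < 7 ==> (tab[val] != 2 && tab[val] + val >= 3)
Answer: WP = val < 7 ==> (tab[val] != 2 && tab[val] + val >= 3)


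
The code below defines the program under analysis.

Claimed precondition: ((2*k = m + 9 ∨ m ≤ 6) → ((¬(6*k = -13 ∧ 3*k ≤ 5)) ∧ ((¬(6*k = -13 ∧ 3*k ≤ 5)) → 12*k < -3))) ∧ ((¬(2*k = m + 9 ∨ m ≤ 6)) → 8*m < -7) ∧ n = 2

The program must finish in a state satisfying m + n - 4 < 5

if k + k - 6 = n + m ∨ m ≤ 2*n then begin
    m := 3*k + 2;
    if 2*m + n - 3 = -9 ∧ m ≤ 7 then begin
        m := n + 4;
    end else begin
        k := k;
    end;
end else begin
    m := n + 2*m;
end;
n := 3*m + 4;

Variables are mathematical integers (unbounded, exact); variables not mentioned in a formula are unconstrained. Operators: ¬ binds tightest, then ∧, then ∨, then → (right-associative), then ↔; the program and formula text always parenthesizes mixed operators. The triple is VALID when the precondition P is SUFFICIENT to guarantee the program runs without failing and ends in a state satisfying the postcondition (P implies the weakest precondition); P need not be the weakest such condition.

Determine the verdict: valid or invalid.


Working backward. After the program, the postcondition m + n - 4 < 5 must hold; in canonical form it is m + n < 9.
Before n := 3*m + 4: 4*m < 5
Then branch requires ((6*k + n = -10 ∧ 3*k ≤ 5) → 4*n < -11) ∧ ((¬(6*k + n = -10 ∧ 3*k ≤ 5)) → 12*k < -3); else branch requires 8*m + 4*n < 5.
Before the if: ((2*k = m + n + 6 ∨ m ≤ 2*n) → (((6*k + n = -10 ∧ 3*k ≤ 5) → 4*n < -11) ∧ ((¬(6*k + n = -10 ∧ 3*k ≤ 5)) → 12*k < -3))) ∧ ((¬(2*k = m + n + 6 ∨ m ≤ 2*n)) → 8*m + 4*n < 5)
The weakest precondition is ((2*k = m + n + 6 ∨ m ≤ 2*n) → (((6*k + n = -10 ∧ 3*k ≤ 5) → 4*n < -11) ∧ ((¬(6*k + n = -10 ∧ 3*k ≤ 5)) → 12*k < -3))) ∧ ((¬(2*k = m + n + 6 ∨ m ≤ 2*n)) → 8*m + 4*n < 5).
Check whether ((2*k = m + 9 ∨ m ≤ 6) → ((¬(6*k = -13 ∧ 3*k ≤ 5)) ∧ ((¬(6*k = -13 ∧ 3*k ≤ 5)) → 12*k < -3))) ∧ ((¬(2*k = m + 9 ∨ m ≤ 6)) → 8*m < -7) ∧ n = 2 implies it.
Countermodel: at the initial state k = -3, m = 5, n = 2, the precondition holds but the weakest precondition fails.
Answer: invalid


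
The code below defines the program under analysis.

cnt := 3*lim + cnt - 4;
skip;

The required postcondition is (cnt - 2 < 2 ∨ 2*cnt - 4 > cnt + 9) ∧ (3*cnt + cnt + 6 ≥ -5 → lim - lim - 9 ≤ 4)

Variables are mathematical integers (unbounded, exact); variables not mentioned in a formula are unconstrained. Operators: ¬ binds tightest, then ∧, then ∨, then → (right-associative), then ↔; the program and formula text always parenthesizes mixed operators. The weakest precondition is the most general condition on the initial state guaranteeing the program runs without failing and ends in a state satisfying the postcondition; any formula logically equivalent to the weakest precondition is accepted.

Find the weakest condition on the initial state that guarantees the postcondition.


Working backward. After the program, the postcondition (cnt - 2 < 2 ∨ 2*cnt - 4 > cnt + 9) ∧ (3*cnt + cnt + 6 ≥ -5 → lim - lim - 9 ≤ 4) must hold; in canonical form it is cnt < 4 ∨ cnt > 13.
Before skip: cnt < 4 ∨ cnt > 13
Before cnt := 3*lim + cnt - 4: cnt + 3*lim < 8 ∨ cnt + 3*lim > 17
Answer: WP = cnt + 3*lim < 8 ∨ cnt + 3*lim > 17


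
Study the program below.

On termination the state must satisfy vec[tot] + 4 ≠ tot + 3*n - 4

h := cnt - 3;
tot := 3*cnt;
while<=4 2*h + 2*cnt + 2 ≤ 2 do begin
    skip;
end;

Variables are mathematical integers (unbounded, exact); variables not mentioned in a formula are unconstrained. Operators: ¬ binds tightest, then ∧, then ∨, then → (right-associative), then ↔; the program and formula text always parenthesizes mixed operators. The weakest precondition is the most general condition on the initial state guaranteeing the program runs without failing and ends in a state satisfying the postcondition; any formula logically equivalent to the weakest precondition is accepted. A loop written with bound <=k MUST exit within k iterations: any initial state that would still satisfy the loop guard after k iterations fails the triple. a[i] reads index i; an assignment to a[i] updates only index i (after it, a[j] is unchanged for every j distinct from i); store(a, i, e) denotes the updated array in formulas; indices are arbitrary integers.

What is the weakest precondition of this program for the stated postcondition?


Working backward. After the program, the postcondition vec[tot] + 4 ≠ tot + 3*n - 4 must hold; in canonical form it is vec[tot] ≠ 3*n + tot - 8.
Before the loop (bound <=4), unroll the exhaustion recursion (WP_0 = exit-now case; WP_j = one more guarded iteration, up to j = 4):
  WP_0: (¬(2*cnt + 2*h ≤ 0)) ∧ vec[tot] ≠ 3*n + tot - 8
  WP_1: (2*cnt + 2*h ≤ 0 → ((¬(2*cnt + 2*h ≤ 0)) ∧ vec[tot] ≠ 3*n + tot - 8)) ∧ ((¬(2*cnt + 2*h ≤ 0)) → vec[tot] ≠ 3*n + tot - 8)
  WP_2: (2*cnt + 2*h ≤ 0 → ((2*cnt + 2*h ≤ 0 → ((¬(2*cnt + 2*h ≤ 0)) ∧ vec[tot] ≠ 3*n + tot - 8)) ∧ ((¬(2*cnt + 2*h ≤ 0)) → vec[tot] ≠ 3*n + tot - 8))) ∧ ((¬(2*cnt + 2*h ≤ 0)) → vec[tot] ≠ 3*n + tot - 8)
  WP_3: (2*cnt + 2*h ≤ 0 → ((2*cnt + 2*h ≤ 0 → ((2*cnt + 2*h ≤ 0 → ((¬(2*cnt + 2*h ≤ 0)) ∧ vec[tot] ≠ 3*n + tot - 8)) ∧ ((¬(2*cnt + 2*h ≤ 0)) → vec[tot] ≠ 3*n + tot - 8))) ∧ ((¬(2*cnt + 2*h ≤ 0)) → vec[tot] ≠ 3*n + tot - 8))) ∧ ((¬(2*cnt + 2*h ≤ 0)) → vec[tot] ≠ 3*n + tot - 8)
  WP_4: (2*cnt + 2*h ≤ 0 → ((2*cnt + 2*h ≤ 0 → ((2*cnt + 2*h ≤ 0 → ((2*cnt + 2*h ≤ 0 → ((¬(2*cnt + 2*h ≤ 0)) ∧ vec[tot] ≠ 3*n + tot - 8)) ∧ ((¬(2*cnt + 2*h ≤ 0)) → vec[tot] ≠ 3*n + tot - 8))) ∧ ((¬(2*cnt + 2*h ≤ 0)) → vec[tot] ≠ 3*n + tot - 8))) ∧ ((¬(2*cnt + 2*h ≤ 0)) → vec[tot] ≠ 3*n + tot - 8))) ∧ ((¬(2*cnt + 2*h ≤ 0)) → vec[tot] ≠ 3*n + tot - 8)
So before the loop: (2*cnt + 2*h ≤ 0 → ((2*cnt + 2*h ≤ 0 → ((2*cnt + 2*h ≤ 0 → ((2*cnt + 2*h ≤ 0 → ((¬(2*cnt + 2*h ≤ 0)) ∧ vec[tot] ≠ 3*n + tot - 8)) ∧ ((¬(2*cnt + 2*h ≤ 0)) → vec[tot] ≠ 3*n + tot - 8))) ∧ ((¬(2*cnt + 2*h ≤ 0)) → vec[tot] ≠ 3*n + tot - 8))) ∧ ((¬(2*cnt + 2*h ≤ 0)) → vec[tot] ≠ 3*n + tot - 8))) ∧ ((¬(2*cnt + 2*h ≤ 0)) → vec[tot] ≠ 3*n + tot - 8)
Before tot := 3*cnt: (2*cnt + 2*h ≤ 0 → ((2*cnt + 2*h ≤ 0 → ((2*cnt + 2*h ≤ 0 → ((2*cnt + 2*h ≤ 0 → ((¬(2*cnt + 2*h ≤ 0)) ∧ vec[3*cnt] ≠ 3*cnt + 3*n - 8)) ∧ ((¬(2*cnt + 2*h ≤ 0)) → vec[3*cnt] ≠ 3*cnt + 3*n - 8))) ∧ ((¬(2*cnt + 2*h ≤ 0)) → vec[3*cnt] ≠ 3*cnt + 3*n - 8))) ∧ ((¬(2*cnt + 2*h ≤ 0)) → vec[3*cnt] ≠ 3*cnt + 3*n - 8))) ∧ ((¬(2*cnt + 2*h ≤ 0)) → vec[3*cnt] ≠ 3*cnt + 3*n - 8)
Before h := cnt - 3: (4*cnt ≤ 6 → ((4*cnt ≤ 6 → ((4*cnt ≤ 6 → ((4*cnt ≤ 6 → ((¬(4*cnt ≤ 6)) ∧ vec[3*cnt] ≠ 3*cnt + 3*n - 8)) ∧ ((¬(4*cnt ≤ 6)) → vec[3*cnt] ≠ 3*cnt + 3*n - 8))) ∧ ((¬(4*cnt ≤ 6)) → vec[3*cnt] ≠ 3*cnt + 3*n - 8))) ∧ ((¬(4*cnt ≤ 6)) → vec[3*cnt] ≠ 3*cnt + 3*n - 8))) ∧ ((¬(4*cnt ≤ 6)) → vec[3*cnt] ≠ 3*cnt + 3*n - 8)
Answer: WP = (4*cnt ≤ 6 → ((4*cnt ≤ 6 → ((4*cnt ≤ 6 → ((4*cnt ≤ 6 → ((¬(4*cnt ≤ 6)) ∧ vec[3*cnt] ≠ 3*cnt + 3*n - 8)) ∧ ((¬(4*cnt ≤ 6)) → vec[3*cnt] ≠ 3*cnt + 3*n - 8))) ∧ ((¬(4*cnt ≤ 6)) → vec[3*cnt] ≠ 3*cnt + 3*n - 8))) ∧ ((¬(4*cnt ≤ 6)) → vec[3*cnt] ≠ 3*cnt + 3*n - 8))) ∧ ((¬(4*cnt ≤ 6)) → vec[3*cnt] ≠ 3*cnt + 3*n - 8)


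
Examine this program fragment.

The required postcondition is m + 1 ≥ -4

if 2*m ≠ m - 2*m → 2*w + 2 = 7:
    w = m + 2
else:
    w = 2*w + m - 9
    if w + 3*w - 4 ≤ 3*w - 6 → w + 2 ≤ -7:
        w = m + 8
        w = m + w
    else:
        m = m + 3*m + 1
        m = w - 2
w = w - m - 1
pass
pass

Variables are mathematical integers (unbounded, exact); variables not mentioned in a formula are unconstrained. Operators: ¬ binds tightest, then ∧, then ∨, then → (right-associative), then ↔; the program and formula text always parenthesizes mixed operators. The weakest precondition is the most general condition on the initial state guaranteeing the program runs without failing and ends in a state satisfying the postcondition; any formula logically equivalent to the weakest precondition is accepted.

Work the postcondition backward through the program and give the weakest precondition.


Working backward. After the program, the postcondition m + 1 ≥ -4 must hold; in canonical form it is m ≥ -5.
Before skip: m ≥ -5
Before skip: m ≥ -5
Before w := w - m - 1: m ≥ -5
Then branch requires m ≥ -5; else branch requires ((m + 2*w ≤ 7 → m + 2*w ≤ 0) → m ≥ -5) ∧ ((¬(m + 2*w ≤ 7 → m + 2*w ≤ 0)) → m + 2*w ≥ 6).
Before the if: ((3*m ≠ 0 → 2*w = 5) → m ≥ -5) ∧ ((¬(3*m ≠ 0 → 2*w = 5)) → (((m + 2*w ≤ 7 → m + 2*w ≤ 0) → m ≥ -5) ∧ ((¬(m + 2*w ≤ 7 → m + 2*w ≤ 0)) → m + 2*w ≥ 6)))
Answer: WP = ((3*m ≠ 0 → 2*w = 5) → m ≥ -5) ∧ ((¬(3*m ≠ 0 → 2*w = 5)) → (((m + 2*w ≤ 7 → m + 2*w ≤ 0) → m ≥ -5) ∧ ((¬(m + 2*w ≤ 7 → m + 2*w ≤ 0)) → m + 2*w ≥ 6)))


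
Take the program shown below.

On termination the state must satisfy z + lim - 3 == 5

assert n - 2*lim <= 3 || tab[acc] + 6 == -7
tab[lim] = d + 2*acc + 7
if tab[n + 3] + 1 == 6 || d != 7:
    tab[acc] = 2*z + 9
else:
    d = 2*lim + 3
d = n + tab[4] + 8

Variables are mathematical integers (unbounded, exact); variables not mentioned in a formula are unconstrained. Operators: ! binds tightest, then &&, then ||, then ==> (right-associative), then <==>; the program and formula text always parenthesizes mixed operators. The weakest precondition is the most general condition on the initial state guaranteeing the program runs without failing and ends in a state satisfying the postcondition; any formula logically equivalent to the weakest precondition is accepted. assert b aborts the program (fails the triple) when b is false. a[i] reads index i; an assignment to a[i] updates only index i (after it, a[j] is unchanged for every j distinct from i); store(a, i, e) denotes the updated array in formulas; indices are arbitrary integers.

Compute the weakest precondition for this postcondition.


Working backward. After the program, the postcondition z + lim - 3 == 5 must hold; in canonical form it is lim + z == 8.
Before d := n + tab[4] + 8: lim + z == 8
Then branch requires lim + z == 8; else branch requires lim + z == 8.
Before the if: ((tab[n + 3] == 5 || d != 7) ==> lim + z == 8) && ((!(tab[n + 3] == 5 || d != 7)) ==> lim + z == 8)
Before tab[lim] := d + 2*acc + 7: ((store(tab, lim, 2*acc + d + 7)[n + 3] == 5 || d != 7) ==> lim + z == 8) && ((!(store(tab, lim, 2*acc + d + 7)[n + 3] == 5 || d != 7)) ==> lim + z == 8)
Before assert n - 2*lim <= 3 || tab[acc] + 6 == -7: (n <= 2*lim + 3 || tab[acc] == -13) && ((store(tab, lim, 2*acc + d + 7)[n + 3] == 5 || d != 7) ==> lim + z == 8) && ((!(store(tab, lim, 2*acc + d + 7)[n + 3] == 5 || d != 7)) ==> lim + z == 8)
Answer: WP = (n <= 2*lim + 3 || tab[acc] == -13) && ((store(tab, lim, 2*acc + d + 7)[n + 3] == 5 || d != 7) ==> lim + z == 8) && ((!(store(tab, lim, 2*acc + d + 7)[n + 3] == 5 || d != 7)) ==> lim + z == 8)


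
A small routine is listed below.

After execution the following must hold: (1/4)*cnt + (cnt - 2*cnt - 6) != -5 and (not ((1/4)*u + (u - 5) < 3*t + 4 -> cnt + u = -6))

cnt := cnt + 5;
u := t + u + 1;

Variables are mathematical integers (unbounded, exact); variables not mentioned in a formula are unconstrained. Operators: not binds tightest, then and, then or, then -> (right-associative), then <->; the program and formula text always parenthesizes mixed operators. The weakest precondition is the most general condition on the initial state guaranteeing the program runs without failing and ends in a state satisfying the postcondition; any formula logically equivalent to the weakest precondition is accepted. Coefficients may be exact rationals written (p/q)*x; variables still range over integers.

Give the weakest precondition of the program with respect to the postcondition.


Working backward. After the program, the postcondition (1/4)*cnt + (cnt - 2*cnt - 6) != -5 and (not ((1/4)*u + (u - 5) < 3*t + 4 -> cnt + u = -6)) must hold; in canonical form it is (3/4)*cnt != -1 and (not ((5/4)*u < 3*t + 9 -> cnt + u = -6)).
Before u := t + u + 1: (3/4)*cnt != -1 and (not ((5/4)*u < (7/4)*t + 31/4 -> cnt + t + u = -7))
Before cnt := cnt + 5: (3/4)*cnt != -19/4 and (not ((5/4)*u < (7/4)*t + 31/4 -> cnt + t + u = -12))
Answer: WP = (3/4)*cnt != -19/4 and (not ((5/4)*u < (7/4)*t + 31/4 -> cnt + t + u = -12))


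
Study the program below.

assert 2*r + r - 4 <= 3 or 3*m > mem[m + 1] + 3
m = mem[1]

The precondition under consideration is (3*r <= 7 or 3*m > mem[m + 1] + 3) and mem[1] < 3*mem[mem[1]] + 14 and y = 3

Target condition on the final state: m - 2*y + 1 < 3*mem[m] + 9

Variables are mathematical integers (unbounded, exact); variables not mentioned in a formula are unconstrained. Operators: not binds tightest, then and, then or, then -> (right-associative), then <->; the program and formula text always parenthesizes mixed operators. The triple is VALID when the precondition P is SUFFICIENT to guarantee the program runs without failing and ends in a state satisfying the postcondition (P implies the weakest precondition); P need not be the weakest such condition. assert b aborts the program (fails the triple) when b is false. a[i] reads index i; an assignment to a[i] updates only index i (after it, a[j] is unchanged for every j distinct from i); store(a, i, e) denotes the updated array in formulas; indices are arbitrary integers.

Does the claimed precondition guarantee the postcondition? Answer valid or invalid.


Working backward. After the program, the postcondition m - 2*y + 1 < 3*mem[m] + 9 must hold; in canonical form it is m < 3*mem[m] + 2*y + 8.
Before m := mem[1]: mem[1] < 3*mem[mem[1]] + 2*y + 8
Before assert 2*r + r - 4 <= 3 or 3*m > mem[m + 1] + 3: (3*r <= 7 or 3*m > mem[m + 1] + 3) and mem[1] < 3*mem[mem[1]] + 2*y + 8
The weakest precondition is (3*r <= 7 or 3*m > mem[m + 1] + 3) and mem[1] < 3*mem[mem[1]] + 2*y + 8.
Check whether (3*r <= 7 or 3*m > mem[m + 1] + 3) and mem[1] < 3*mem[mem[1]] + 14 and y = 3 implies it.
Every state satisfying the precondition satisfies the weakest precondition: the implication holds.
Answer: valid


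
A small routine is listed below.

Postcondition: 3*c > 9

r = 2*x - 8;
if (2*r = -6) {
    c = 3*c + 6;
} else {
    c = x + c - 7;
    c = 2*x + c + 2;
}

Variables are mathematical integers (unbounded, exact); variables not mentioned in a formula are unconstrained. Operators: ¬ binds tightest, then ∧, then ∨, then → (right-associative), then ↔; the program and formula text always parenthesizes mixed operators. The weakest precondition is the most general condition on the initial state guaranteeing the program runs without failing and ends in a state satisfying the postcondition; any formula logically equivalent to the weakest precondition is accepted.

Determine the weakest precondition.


Working backward. After the program, 3*c > 9 must hold.
Then branch requires 9*c > -9; else branch requires 3*c + 9*x > 24.
Before the if: (2*r = -6 → 9*c > -9) ∧ ((¬(2*r = -6)) → 3*c + 9*x > 24)
Before r := 2*x - 8: (4*x = 10 → 9*c > -9) ∧ ((¬(4*x = 10)) → 3*c + 9*x > 24)
Answer: WP = (4*x = 10 → 9*c > -9) ∧ ((¬(4*x = 10)) → 3*c + 9*x > 24)


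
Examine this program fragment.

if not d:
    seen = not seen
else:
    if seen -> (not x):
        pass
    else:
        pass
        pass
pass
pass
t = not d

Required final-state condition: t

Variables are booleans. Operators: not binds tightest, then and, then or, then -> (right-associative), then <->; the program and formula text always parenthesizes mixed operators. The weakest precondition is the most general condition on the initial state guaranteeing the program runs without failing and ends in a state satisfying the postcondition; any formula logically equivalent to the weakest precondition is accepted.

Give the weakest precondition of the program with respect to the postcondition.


Working backward. After the program, t must hold.
Before t := not d: not d
Before skip: not d
Before skip: not d
Then branch requires not d; else branch requires ((seen -> (not x)) -> (not d)) and ((not (seen -> (not x))) -> (not d)).
Before the if: d -> (((seen -> (not x)) -> (not d)) and ((not (seen -> (not x))) -> (not d)))
Answer: WP = d -> (((seen -> (not x)) -> (not d)) and ((not (seen -> (not x))) -> (not d)))


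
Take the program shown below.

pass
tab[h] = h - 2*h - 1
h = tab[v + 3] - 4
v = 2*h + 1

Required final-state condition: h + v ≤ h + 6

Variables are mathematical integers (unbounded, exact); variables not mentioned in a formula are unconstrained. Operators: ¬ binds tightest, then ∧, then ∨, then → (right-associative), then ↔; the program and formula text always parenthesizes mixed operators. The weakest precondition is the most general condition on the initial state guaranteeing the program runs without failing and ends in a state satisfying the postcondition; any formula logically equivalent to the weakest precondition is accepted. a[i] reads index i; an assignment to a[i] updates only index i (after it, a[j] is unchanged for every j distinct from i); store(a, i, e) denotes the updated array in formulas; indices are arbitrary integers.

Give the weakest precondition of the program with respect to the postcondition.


Working backward. After the program, the postcondition h + v ≤ h + 6 must hold; in canonical form it is v ≤ 6.
Before v := 2*h + 1: 2*h ≤ 5
Before h := tab[v + 3] - 4: 2*tab[v + 3] ≤ 13
Before tab[h] := h - 2*h - 1: 2*store(tab, h, -h - 1)[v + 3] ≤ 13
Before skip: 2*store(tab, h, -h - 1)[v + 3] ≤ 13
Answer: WP = 2*store(tab, h, -h - 1)[v + 3] ≤ 13


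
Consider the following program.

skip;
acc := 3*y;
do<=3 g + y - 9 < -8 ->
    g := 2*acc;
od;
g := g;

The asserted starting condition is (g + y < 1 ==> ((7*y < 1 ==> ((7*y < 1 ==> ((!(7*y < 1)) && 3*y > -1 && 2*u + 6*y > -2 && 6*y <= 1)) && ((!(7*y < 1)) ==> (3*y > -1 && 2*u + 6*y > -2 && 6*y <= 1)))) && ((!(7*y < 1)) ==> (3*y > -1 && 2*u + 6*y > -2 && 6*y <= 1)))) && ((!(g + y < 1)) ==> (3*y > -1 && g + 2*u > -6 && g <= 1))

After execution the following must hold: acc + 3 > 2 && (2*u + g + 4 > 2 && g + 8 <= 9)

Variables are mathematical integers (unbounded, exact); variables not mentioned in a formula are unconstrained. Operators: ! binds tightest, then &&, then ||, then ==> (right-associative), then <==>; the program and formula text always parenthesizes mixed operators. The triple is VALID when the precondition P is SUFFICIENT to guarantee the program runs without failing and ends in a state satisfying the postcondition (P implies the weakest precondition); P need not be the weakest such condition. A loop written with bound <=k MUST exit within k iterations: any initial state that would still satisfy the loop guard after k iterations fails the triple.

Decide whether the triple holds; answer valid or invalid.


Working backward. After the program, the postcondition acc + 3 > 2 && (2*u + g + 4 > 2 && g + 8 <= 9) must hold; in canonical form it is acc > -1 && g + 2*u > -2 && g <= 1.
Before g := g: acc > -1 && g + 2*u > -2 && g <= 1
Before the loop (bound <=3), unroll the exhaustion recursion (WP_0 = exit-now case; WP_j = one more guarded iteration, up to j = 3):
  WP_0: (!(g + y < 1)) && acc > -1 && g + 2*u > -2 && g <= 1
  WP_1: (g + y < 1 ==> ((!(2*acc + y < 1)) && acc > -1 && 2*acc + 2*u > -2 && 2*acc <= 1)) && ((!(g + y < 1)) ==> (acc > -1 && g + 2*u > -2 && g <= 1))
  WP_2: (g + y < 1 ==> ((2*acc + y < 1 ==> ((!(2*acc + y < 1)) && acc > -1 && 2*acc + 2*u > -2 && 2*acc <= 1)) && ((!(2*acc + y < 1)) ==> (acc > -1 && 2*acc + 2*u > -2 && 2*acc <= 1)))) && ((!(g + y < 1)) ==> (acc > -1 && g + 2*u > -2 && g <= 1))
  WP_3: (g + y < 1 ==> ((2*acc + y < 1 ==> ((2*acc + y < 1 ==> ((!(2*acc + y < 1)) && acc > -1 && 2*acc + 2*u > -2 && 2*acc <= 1)) && ((!(2*acc + y < 1)) ==> (acc > -1 && 2*acc + 2*u > -2 && 2*acc <= 1)))) && ((!(2*acc + y < 1)) ==> (acc > -1 && 2*acc + 2*u > -2 && 2*acc <= 1)))) && ((!(g + y < 1)) ==> (acc > -1 && g + 2*u > -2 && g <= 1))
So before the loop: (g + y < 1 ==> ((2*acc + y < 1 ==> ((2*acc + y < 1 ==> ((!(2*acc + y < 1)) && acc > -1 && 2*acc + 2*u > -2 && 2*acc <= 1)) && ((!(2*acc + y < 1)) ==> (acc > -1 && 2*acc + 2*u > -2 && 2*acc <= 1)))) && ((!(2*acc + y < 1)) ==> (acc > -1 && 2*acc + 2*u > -2 && 2*acc <= 1)))) && ((!(g + y < 1)) ==> (acc > -1 && g + 2*u > -2 && g <= 1))
Before acc := 3*y: (g + y < 1 ==> ((7*y < 1 ==> ((7*y < 1 ==> ((!(7*y < 1)) && 3*y > -1 && 2*u + 6*y > -2 && 6*y <= 1)) && ((!(7*y < 1)) ==> (3*y > -1 && 2*u + 6*y > -2 && 6*y <= 1)))) && ((!(7*y < 1)) ==> (3*y > -1 && 2*u + 6*y > -2 && 6*y <= 1)))) && ((!(g + y < 1)) ==> (3*y > -1 && g + 2*u > -2 && g <= 1))
Before skip: (g + y < 1 ==> ((7*y < 1 ==> ((7*y < 1 ==> ((!(7*y < 1)) && 3*y > -1 && 2*u + 6*y > -2 && 6*y <= 1)) && ((!(7*y < 1)) ==> (3*y > -1 && 2*u + 6*y > -2 && 6*y <= 1)))) && ((!(7*y < 1)) ==> (3*y > -1 && 2*u + 6*y > -2 && 6*y <= 1)))) && ((!(g + y < 1)) ==> (3*y > -1 && g + 2*u > -2 && g <= 1))
The weakest precondition is (g + y < 1 ==> ((7*y < 1 ==> ((7*y < 1 ==> ((!(7*y < 1)) && 3*y > -1 && 2*u + 6*y > -2 && 6*y <= 1)) && ((!(7*y < 1)) ==> (3*y > -1 && 2*u + 6*y > -2 && 6*y <= 1)))) && ((!(7*y < 1)) ==> (3*y > -1 && 2*u + 6*y > -2 && 6*y <= 1)))) && ((!(g + y < 1)) ==> (3*y > -1 && g + 2*u > -2 && g <= 1)).
Check whether (g + y < 1 ==> ((7*y < 1 ==> ((7*y < 1 ==> ((!(7*y < 1)) && 3*y > -1 && 2*u + 6*y > -2 && 6*y <= 1)) && ((!(7*y < 1)) ==> (3*y > -1 && 2*u + 6*y > -2 && 6*y <= 1)))) && ((!(7*y < 1)) ==> (3*y > -1 && 2*u + 6*y > -2 && 6*y <= 1)))) && ((!(g + y < 1)) ==> (3*y > -1 && g + 2*u > -6 && g <= 1)) implies it.
Countermodel: at the initial state g = 0, u = -1, y = 1, the precondition holds but the weakest precondition fails.
Answer: invalid


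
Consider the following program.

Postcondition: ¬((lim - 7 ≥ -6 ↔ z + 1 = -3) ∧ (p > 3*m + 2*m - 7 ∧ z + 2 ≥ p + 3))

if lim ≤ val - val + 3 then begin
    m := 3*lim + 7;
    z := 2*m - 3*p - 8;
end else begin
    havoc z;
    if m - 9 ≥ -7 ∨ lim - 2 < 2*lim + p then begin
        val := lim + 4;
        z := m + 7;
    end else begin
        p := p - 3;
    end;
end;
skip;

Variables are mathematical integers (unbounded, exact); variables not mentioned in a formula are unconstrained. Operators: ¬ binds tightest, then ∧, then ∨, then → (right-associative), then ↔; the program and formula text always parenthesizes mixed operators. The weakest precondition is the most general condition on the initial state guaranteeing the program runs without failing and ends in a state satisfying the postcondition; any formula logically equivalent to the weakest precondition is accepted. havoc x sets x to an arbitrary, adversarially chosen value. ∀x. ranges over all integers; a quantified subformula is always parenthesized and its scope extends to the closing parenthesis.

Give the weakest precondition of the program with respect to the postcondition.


Working backward. After the program, the postcondition ¬((lim - 7 ≥ -6 ↔ z + 1 = -3) ∧ (p > 3*m + 2*m - 7 ∧ z + 2 ≥ p + 3)) must hold; in canonical form it is ¬((lim ≥ 1 ↔ z = -4) ∧ p > 5*m - 7 ∧ z ≥ p + 1).
Before skip: ¬((lim ≥ 1 ↔ z = -4) ∧ p > 5*m - 7 ∧ z ≥ p + 1)
Then branch requires ¬((lim ≥ 1 ↔ 6*lim = 3*p - 10) ∧ p > 15*lim + 28 ∧ 6*lim ≥ 4*p - 5); else branch requires ∀z_1. (((m ≥ 2 ∨ lim + p > -2) → (¬((lim ≥ 1 ↔ m = -11) ∧ p > 5*m - 7 ∧ m ≥ p - 6))) ∧ ((¬(m ≥ 2 ∨ lim + p > -2)) → (¬((lim ≥ 1 ↔ z_1 = -4) ∧ p > 5*m - 4 ∧ z_1 ≥ p - 2)))).
Before the if: (lim ≤ 3 → (¬((lim ≥ 1 ↔ 6*lim = 3*p - 10) ∧ p > 15*lim + 28 ∧ 6*lim ≥ 4*p - 5))) ∧ ((¬(lim ≤ 3)) → (∀z_1. (((m ≥ 2 ∨ lim + p > -2) → (¬((lim ≥ 1 ↔ m = -11) ∧ p > 5*m - 7 ∧ m ≥ p - 6))) ∧ ((¬(m ≥ 2 ∨ lim + p > -2)) → (¬((lim ≥ 1 ↔ z_1 = -4) ∧ p > 5*m - 4 ∧ z_1 ≥ p - 2))))))
Answer: WP = (lim ≤ 3 → (¬((lim ≥ 1 ↔ 6*lim = 3*p - 10) ∧ p > 15*lim + 28 ∧ 6*lim ≥ 4*p - 5))) ∧ ((¬(lim ≤ 3)) → (∀z_1. (((m ≥ 2 ∨ lim + p > -2) → (¬((lim ≥ 1 ↔ m = -11) ∧ p > 5*m - 7 ∧ m ≥ p - 6))) ∧ ((¬(m ≥ 2 ∨ lim + p > -2)) → (¬((lim ≥ 1 ↔ z_1 = -4) ∧ p > 5*m - 4 ∧ z_1 ≥ p - 2))))))


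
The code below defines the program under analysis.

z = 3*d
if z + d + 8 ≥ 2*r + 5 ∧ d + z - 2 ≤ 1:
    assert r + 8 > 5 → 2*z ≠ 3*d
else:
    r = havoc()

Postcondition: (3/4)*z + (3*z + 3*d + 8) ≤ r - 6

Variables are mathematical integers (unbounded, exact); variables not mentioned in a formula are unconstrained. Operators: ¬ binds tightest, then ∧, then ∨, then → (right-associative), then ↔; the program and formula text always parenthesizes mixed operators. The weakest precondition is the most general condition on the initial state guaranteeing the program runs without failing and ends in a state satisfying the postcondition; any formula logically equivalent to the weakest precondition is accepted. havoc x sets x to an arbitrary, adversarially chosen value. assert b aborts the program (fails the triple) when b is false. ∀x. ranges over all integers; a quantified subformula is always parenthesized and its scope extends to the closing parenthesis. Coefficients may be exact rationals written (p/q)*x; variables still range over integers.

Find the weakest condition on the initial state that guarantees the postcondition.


Working backward. After the program, the postcondition (3/4)*z + (3*z + 3*d + 8) ≤ r - 6 must hold; in canonical form it is 3*d + (15/4)*z ≤ r - 14.
Then branch requires (r > -3 → 2*z ≠ 3*d) ∧ 3*d + (15/4)*z ≤ r - 14; else branch requires ∀r_1. 3*d + (15/4)*z ≤ r_1 - 14.
Before the if: ((d + z ≥ 2*r - 3 ∧ d + z ≤ 3) → ((r > -3 → 2*z ≠ 3*d) ∧ 3*d + (15/4)*z ≤ r - 14)) ∧ ((¬(d + z ≥ 2*r - 3 ∧ d + z ≤ 3)) → (∀r_1. 3*d + (15/4)*z ≤ r_1 - 14))
Before z := 3*d: ((4*d ≥ 2*r - 3 ∧ 4*d ≤ 3) → ((r > -3 → 3*d ≠ 0) ∧ (57/4)*d ≤ r - 14)) ∧ ((¬(4*d ≥ 2*r - 3 ∧ 4*d ≤ 3)) → (∀r_1. (57/4)*d ≤ r_1 - 14))
Answer: WP = ((4*d ≥ 2*r - 3 ∧ 4*d ≤ 3) → ((r > -3 → 3*d ≠ 0) ∧ (57/4)*d ≤ r - 14)) ∧ ((¬(4*d ≥ 2*r - 3 ∧ 4*d ≤ 3)) → (∀r_1. (57/4)*d ≤ r_1 - 14))
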